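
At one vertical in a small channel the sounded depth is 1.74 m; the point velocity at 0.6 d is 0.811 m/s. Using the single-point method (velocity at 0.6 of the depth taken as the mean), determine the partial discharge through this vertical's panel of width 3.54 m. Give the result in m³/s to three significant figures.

v̄ = v₀.₆ = 0.811 m/s
q = v̄ × d × w = 0.8110 × 1.74 × 3.54 = 4.995 m³/s

5.00 m³/s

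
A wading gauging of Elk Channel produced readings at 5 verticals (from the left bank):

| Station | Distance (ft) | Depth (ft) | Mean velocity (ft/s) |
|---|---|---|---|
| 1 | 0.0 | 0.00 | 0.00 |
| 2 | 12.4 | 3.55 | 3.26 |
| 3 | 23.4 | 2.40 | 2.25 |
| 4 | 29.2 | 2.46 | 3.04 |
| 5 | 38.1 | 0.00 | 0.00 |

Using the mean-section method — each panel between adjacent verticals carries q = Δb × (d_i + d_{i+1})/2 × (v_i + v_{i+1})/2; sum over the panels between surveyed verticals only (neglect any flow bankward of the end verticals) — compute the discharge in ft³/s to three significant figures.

Panel 1-2: Δb = 12.4 ft, d̄ = (0.00+3.55)/2 = 1.775, v̄ = (0.00+3.26)/2 = 1.63 → q = 12.4×1.775×1.63 = 35.88 ft³/s
Panel 2-3: Δb = 11 ft, d̄ = (3.55+2.40)/2 = 2.975, v̄ = (3.26+2.25)/2 = 2.755 → q = 11×2.975×2.755 = 90.16 ft³/s
Panel 3-4: Δb = 5.8 ft, d̄ = (2.40+2.46)/2 = 2.43, v̄ = (2.25+3.04)/2 = 2.645 → q = 5.8×2.43×2.645 = 37.28 ft³/s
Panel 4-5: Δb = 8.9 ft, d̄ = (2.46+0.00)/2 = 1.23, v̄ = (3.04+0.00)/2 = 1.52 → q = 8.9×1.23×1.52 = 16.64 ft³/s
Q = Σ q = 180.0 ft³/s

180 ft³/s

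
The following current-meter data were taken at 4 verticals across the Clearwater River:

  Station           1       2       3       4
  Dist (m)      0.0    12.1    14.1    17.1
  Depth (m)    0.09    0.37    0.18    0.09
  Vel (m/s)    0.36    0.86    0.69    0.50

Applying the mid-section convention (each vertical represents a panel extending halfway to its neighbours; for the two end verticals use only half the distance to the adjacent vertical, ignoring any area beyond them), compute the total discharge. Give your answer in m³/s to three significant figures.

w_1 = (12.1 − 0.0)/2 = 6.05 m; q_1 = 0.36 × 0.09 × 6.05 = 0.1960 m³/s
w_2 = (14.1 − 0.0)/2 = 7.05 m; q_2 = 0.86 × 0.37 × 7.05 = 2.243 m³/s
w_3 = (17.1 − 12.1)/2 = 2.5 m; q_3 = 0.69 × 0.18 × 2.5 = 0.3105 m³/s
w_4 = (17.1 − 14.1)/2 = 1.5 m; q_4 = 0.50 × 0.09 × 1.5 = 0.06750 m³/s
Q = Σ qᵢ = 2.817 m³/s

2.82 m³/s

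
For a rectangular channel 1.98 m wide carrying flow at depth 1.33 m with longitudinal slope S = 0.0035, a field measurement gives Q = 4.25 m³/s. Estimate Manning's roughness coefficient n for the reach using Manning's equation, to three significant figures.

0.0251

A = b·y = 1.98 × 1.33 = 2.633 m²
P = b + 2y = 1.98 + 2×1.33 = 4.640 m
R = A/P = 2.633/4.640 = 0.5675 m
n = (1/Q)·A·R^(2/3)·S^(1/2) = (1/4.25) × 2.633 × 0.6855 × 0.05916 = 0.02513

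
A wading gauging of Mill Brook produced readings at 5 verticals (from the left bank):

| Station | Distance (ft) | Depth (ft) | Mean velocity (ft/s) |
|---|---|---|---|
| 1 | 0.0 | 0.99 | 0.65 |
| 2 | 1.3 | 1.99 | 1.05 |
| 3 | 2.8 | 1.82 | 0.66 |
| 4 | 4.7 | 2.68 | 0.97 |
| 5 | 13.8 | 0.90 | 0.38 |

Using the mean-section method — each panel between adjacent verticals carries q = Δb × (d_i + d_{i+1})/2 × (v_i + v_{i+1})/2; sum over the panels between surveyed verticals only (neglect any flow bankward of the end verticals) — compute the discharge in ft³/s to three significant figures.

Panel 1-2: Δb = 1.3 ft, d̄ = (0.99+1.99)/2 = 1.49, v̄ = (0.65+1.05)/2 = 0.85 → q = 1.3×1.49×0.85 = 1.646 ft³/s
Panel 2-3: Δb = 1.5 ft, d̄ = (1.99+1.82)/2 = 1.905, v̄ = (1.05+0.66)/2 = 0.855 → q = 1.5×1.905×0.855 = 2.443 ft³/s
Panel 3-4: Δb = 1.9 ft, d̄ = (1.82+2.68)/2 = 2.25, v̄ = (0.66+0.97)/2 = 0.815 → q = 1.9×2.25×0.815 = 3.484 ft³/s
Panel 4-5: Δb = 9.1 ft, d̄ = (2.68+0.90)/2 = 1.79, v̄ = (0.97+0.38)/2 = 0.675 → q = 9.1×1.79×0.675 = 11.00 ft³/s
Q = Σ q = 18.57 ft³/s

18.6 ft³/s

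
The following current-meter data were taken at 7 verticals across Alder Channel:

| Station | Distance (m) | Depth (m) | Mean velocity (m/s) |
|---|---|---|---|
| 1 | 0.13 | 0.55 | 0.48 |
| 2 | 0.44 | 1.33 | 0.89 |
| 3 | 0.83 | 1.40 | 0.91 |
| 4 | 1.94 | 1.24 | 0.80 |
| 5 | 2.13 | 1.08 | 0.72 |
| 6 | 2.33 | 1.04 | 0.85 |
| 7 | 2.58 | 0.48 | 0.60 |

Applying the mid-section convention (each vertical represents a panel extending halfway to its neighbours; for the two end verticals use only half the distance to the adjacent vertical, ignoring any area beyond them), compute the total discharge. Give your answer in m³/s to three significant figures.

w_1 = (0.44 − 0.13)/2 = 0.155 m; q_1 = 0.48 × 0.55 × 0.155 = 0.04092 m³/s
w_2 = (0.83 − 0.13)/2 = 0.35 m; q_2 = 0.89 × 1.33 × 0.35 = 0.4143 m³/s
w_3 = (1.94 − 0.44)/2 = 0.75 m; q_3 = 0.91 × 1.40 × 0.75 = 0.9555 m³/s
w_4 = (2.13 − 0.83)/2 = 0.65 m; q_4 = 0.80 × 1.24 × 0.65 = 0.6448 m³/s
w_5 = (2.33 − 1.94)/2 = 0.195 m; q_5 = 0.72 × 1.08 × 0.195 = 0.1516 m³/s
w_6 = (2.58 − 2.13)/2 = 0.225 m; q_6 = 0.85 × 1.04 × 0.225 = 0.1989 m³/s
w_7 = (2.58 − 2.33)/2 = 0.125 m; q_7 = 0.60 × 0.48 × 0.125 = 0.03600 m³/s
Q = Σ qᵢ = 2.442 m³/s

2.44 m³/s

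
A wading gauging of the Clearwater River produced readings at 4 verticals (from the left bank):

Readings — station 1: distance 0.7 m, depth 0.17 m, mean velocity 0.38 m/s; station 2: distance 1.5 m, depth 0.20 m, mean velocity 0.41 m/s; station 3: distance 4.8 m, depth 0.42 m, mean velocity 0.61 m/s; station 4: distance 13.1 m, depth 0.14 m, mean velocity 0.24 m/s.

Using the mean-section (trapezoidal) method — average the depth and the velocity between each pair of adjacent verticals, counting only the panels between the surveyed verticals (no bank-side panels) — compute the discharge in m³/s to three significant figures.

Panel 1-2: Δb = 0.8 m, d̄ = (0.17+0.20)/2 = 0.185, v̄ = (0.38+0.41)/2 = 0.395 → q = 0.8×0.185×0.395 = 0.05846 m³/s
Panel 2-3: Δb = 3.3 m, d̄ = (0.20+0.42)/2 = 0.31, v̄ = (0.41+0.61)/2 = 0.51 → q = 3.3×0.31×0.51 = 0.5217 m³/s
Panel 3-4: Δb = 8.3 m, d̄ = (0.42+0.14)/2 = 0.28, v̄ = (0.61+0.24)/2 = 0.425 → q = 8.3×0.28×0.425 = 0.9877 m³/s
Q = Σ q = 1.568 m³/s

1.57 m³/s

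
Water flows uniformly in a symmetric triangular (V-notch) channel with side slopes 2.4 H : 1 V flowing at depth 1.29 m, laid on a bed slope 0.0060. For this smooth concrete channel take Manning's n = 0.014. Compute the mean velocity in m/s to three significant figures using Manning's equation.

3.92 m/s

A = z·y² = 2.4×1.29² = 3.994 m²
P = 2y√(1+z²) = 2×1.29×√(1+2.4²) = 6.708 m
R = A/P = 3.994/6.708 = 0.5954 m
Q = (1/n)·A·R^(2/3)·S^(1/2) = (1/0.014) × 3.994 × 0.5954^(2/3) × 0.0060^(1/2) = 15.64 m³/s
V = Q/A = 15.64/3.994 = 3.916 m/s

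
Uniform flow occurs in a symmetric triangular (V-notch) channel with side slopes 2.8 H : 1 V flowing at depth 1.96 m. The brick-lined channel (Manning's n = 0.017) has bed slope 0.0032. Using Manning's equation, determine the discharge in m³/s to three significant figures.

33.9 m³/s

A = z·y² = 2.8×1.96² = 10.76 m²
P = 2y√(1+z²) = 2×1.96×√(1+2.8²) = 11.65 m
R = A/P = 10.76/11.65 = 0.9229 m
Q = (1/n)·A·R^(2/3)·S^(1/2) = (1/0.017) × 10.76 × 0.9229^(2/3) × 0.0032^(1/2) = 33.93 m³/s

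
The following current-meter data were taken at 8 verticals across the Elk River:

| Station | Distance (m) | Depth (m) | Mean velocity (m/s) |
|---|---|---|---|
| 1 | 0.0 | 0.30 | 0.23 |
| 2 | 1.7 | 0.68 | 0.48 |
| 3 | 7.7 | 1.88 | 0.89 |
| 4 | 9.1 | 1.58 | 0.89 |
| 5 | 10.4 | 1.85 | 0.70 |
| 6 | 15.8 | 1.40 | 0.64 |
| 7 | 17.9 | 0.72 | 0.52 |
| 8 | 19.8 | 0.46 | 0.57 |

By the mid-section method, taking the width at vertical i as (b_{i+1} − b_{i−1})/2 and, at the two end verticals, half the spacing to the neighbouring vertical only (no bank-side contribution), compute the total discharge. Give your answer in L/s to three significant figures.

w_1 = (1.7 − 0.0)/2 = 0.85 m; q_1 = 0.23 × 0.30 × 0.85 = 0.05865 m³/s
w_2 = (7.7 − 0.0)/2 = 3.85 m; q_2 = 0.48 × 0.68 × 3.85 = 1.257 m³/s
w_3 = (9.1 − 1.7)/2 = 3.7 m; q_3 = 0.89 × 1.88 × 3.7 = 6.191 m³/s
w_4 = (10.4 − 7.7)/2 = 1.35 m; q_4 = 0.89 × 1.58 × 1.35 = 1.898 m³/s
w_5 = (15.8 − 9.1)/2 = 3.35 m; q_5 = 0.70 × 1.85 × 3.35 = 4.338 m³/s
w_6 = (17.9 − 10.4)/2 = 3.75 m; q_6 = 0.64 × 1.40 × 3.75 = 3.360 m³/s
w_7 = (19.8 − 15.8)/2 = 2 m; q_7 = 0.52 × 0.72 × 2 = 0.7488 m³/s
w_8 = (19.8 − 17.9)/2 = 0.95 m; q_8 = 0.57 × 0.46 × 0.95 = 0.2491 m³/s
Q = Σ qᵢ = 18.10 m³/s
= 18.10 × 1000 = 18100 L/s

18100 L/s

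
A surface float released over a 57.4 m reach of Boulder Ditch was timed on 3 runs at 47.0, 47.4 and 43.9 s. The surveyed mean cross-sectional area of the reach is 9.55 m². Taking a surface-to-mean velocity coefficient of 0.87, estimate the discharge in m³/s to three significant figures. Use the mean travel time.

t̄ = (47.0 + 47.4 + 43.9) / 3 = 46.1 s
v_surface = L / t̄ = 57.4 / 46.1 = 1.245 m/s
v_mean = 0.87 × 1.245 = 1.083 m/s
Q = A × v_mean = 9.55 × 1.083 = 10.35 m³/s

10.3 m³/s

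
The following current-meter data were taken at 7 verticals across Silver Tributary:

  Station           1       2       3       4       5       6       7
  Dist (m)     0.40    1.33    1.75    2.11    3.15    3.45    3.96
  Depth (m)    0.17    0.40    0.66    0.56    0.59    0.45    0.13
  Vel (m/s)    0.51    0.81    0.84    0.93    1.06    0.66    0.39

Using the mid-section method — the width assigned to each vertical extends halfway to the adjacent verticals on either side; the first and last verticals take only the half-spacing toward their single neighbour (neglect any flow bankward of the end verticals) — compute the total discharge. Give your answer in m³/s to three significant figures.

w_1 = (1.33 − 0.40)/2 = 0.465 m; q_1 = 0.51 × 0.17 × 0.465 = 0.04032 m³/s
w_2 = (1.75 − 0.40)/2 = 0.675 m; q_2 = 0.81 × 0.40 × 0.675 = 0.2187 m³/s
w_3 = (2.11 − 1.33)/2 = 0.39 m; q_3 = 0.84 × 0.66 × 0.39 = 0.2162 m³/s
w_4 = (3.15 − 1.75)/2 = 0.7 m; q_4 = 0.93 × 0.56 × 0.7 = 0.3646 m³/s
w_5 = (3.45 − 2.11)/2 = 0.67 m; q_5 = 1.06 × 0.59 × 0.67 = 0.4190 m³/s
w_6 = (3.96 − 3.15)/2 = 0.405 m; q_6 = 0.66 × 0.45 × 0.405 = 0.1203 m³/s
w_7 = (3.96 − 3.45)/2 = 0.255 m; q_7 = 0.39 × 0.13 × 0.255 = 0.01293 m³/s
Q = Σ qᵢ = 1.392 m³/s

1.39 m³/s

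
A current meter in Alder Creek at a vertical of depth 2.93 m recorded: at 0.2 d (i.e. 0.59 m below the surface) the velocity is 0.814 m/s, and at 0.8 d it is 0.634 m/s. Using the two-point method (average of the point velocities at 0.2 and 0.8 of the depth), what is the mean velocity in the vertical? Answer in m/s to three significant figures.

0.724 m/s

v̄ = (0.814 + 0.634) / 2 = 0.7240 m/s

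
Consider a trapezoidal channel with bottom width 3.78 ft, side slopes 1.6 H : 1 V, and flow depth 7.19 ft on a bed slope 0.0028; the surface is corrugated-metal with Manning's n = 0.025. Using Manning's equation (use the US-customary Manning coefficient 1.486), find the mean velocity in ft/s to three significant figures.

7.33 ft/s

A = (b + z·y)·y = (3.78 + 1.6×7.19)×7.19 = 109.9 ft²
P = b + 2y√(1+z²) = 3.78 + 2×7.19×√(1+1.6²) = 30.91 ft
R = A/P = 109.9/30.91 = 3.555 ft
Q = (1.486/n)·A·R^(2/3)·S^(1/2) = (1.486/0.025) × 109.9 × 3.555^(2/3) × 0.0028^(1/2) = 805.1 ft³/s
V = Q/A = 805.1/109.9 = 7.326 ft/s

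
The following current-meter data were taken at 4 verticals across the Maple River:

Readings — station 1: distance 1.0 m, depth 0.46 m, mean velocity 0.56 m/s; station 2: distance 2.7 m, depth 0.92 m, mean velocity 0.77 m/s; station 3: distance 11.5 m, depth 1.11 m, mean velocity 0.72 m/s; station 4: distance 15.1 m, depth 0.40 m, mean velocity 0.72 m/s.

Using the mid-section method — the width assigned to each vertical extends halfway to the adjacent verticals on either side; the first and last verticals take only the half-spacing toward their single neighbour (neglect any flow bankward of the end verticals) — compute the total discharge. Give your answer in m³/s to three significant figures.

w_1 = (2.7 − 1.0)/2 = 0.85 m; q_1 = 0.56 × 0.46 × 0.85 = 0.2190 m³/s
w_2 = (11.5 − 1.0)/2 = 5.25 m; q_2 = 0.77 × 0.92 × 5.25 = 3.719 m³/s
w_3 = (15.1 − 2.7)/2 = 6.2 m; q_3 = 0.72 × 1.11 × 6.2 = 4.955 m³/s
w_4 = (15.1 − 11.5)/2 = 1.8 m; q_4 = 0.72 × 0.40 × 1.8 = 0.5184 m³/s
Q = Σ qᵢ = 9.412 m³/s

9.41 m³/s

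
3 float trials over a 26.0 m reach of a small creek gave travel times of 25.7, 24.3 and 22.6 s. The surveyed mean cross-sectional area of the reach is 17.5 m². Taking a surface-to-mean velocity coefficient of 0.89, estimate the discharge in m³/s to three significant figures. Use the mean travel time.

16.7 m³/s

t̄ = (25.7 + 24.3 + 22.6) / 3 = 24.2 s
v_surface = L / t̄ = 26.0 / 24.2 = 1.074 m/s
v_mean = 0.89 × 1.074 = 0.9562 m/s
Q = A × v_mean = 17.5 × 0.9562 = 16.73 m³/s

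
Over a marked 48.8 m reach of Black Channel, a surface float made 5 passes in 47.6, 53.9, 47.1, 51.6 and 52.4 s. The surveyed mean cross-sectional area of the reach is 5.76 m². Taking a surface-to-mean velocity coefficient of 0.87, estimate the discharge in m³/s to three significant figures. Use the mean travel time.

t̄ = (47.6 + 53.9 + 47.1 + 51.6 + 52.4) / 5 = 50.52 s
v_surface = L / t̄ = 48.8 / 50.52 = 0.9660 m/s
v_mean = 0.87 × 0.9660 = 0.8404 m/s
Q = A × v_mean = 5.76 × 0.8404 = 4.841 m³/s

4.84 m³/s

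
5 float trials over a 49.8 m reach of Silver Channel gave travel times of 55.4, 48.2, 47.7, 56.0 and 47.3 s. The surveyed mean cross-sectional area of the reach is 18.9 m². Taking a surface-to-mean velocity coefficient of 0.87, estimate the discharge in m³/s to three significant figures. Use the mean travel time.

16.1 m³/s

t̄ = (55.4 + 48.2 + 47.7 + 56.0 + 47.3) / 5 = 50.92 s
v_surface = L / t̄ = 49.8 / 50.92 = 0.9780 m/s
v_mean = 0.87 × 0.9780 = 0.8509 m/s
Q = A × v_mean = 18.9 × 0.8509 = 16.08 m³/s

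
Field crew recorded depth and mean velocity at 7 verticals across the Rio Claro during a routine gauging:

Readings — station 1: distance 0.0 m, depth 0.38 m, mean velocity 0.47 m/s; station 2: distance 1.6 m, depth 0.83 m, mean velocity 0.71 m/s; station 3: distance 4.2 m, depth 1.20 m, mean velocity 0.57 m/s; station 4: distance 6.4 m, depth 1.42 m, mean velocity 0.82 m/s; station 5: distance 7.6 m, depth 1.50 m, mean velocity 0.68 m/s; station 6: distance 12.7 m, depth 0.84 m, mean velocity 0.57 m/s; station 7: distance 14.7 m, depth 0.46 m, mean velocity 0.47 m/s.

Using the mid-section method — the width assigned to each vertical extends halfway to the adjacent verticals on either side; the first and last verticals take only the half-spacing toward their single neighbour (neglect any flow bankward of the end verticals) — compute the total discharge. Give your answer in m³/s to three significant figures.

10.1 m³/s

w_1 = (1.6 − 0.0)/2 = 0.8 m; q_1 = 0.47 × 0.38 × 0.8 = 0.1429 m³/s
w_2 = (4.2 − 0.0)/2 = 2.1 m; q_2 = 0.71 × 0.83 × 2.1 = 1.238 m³/s
w_3 = (6.4 − 1.6)/2 = 2.4 m; q_3 = 0.57 × 1.20 × 2.4 = 1.642 m³/s
w_4 = (7.6 − 4.2)/2 = 1.7 m; q_4 = 0.82 × 1.42 × 1.7 = 1.979 m³/s
w_5 = (12.7 − 6.4)/2 = 3.15 m; q_5 = 0.68 × 1.50 × 3.15 = 3.213 m³/s
w_6 = (14.7 − 7.6)/2 = 3.55 m; q_6 = 0.57 × 0.84 × 3.55 = 1.700 m³/s
w_7 = (14.7 − 12.7)/2 = 1 m; q_7 = 0.47 × 0.46 × 1 = 0.2162 m³/s
Q = Σ qᵢ = 10.13 m³/s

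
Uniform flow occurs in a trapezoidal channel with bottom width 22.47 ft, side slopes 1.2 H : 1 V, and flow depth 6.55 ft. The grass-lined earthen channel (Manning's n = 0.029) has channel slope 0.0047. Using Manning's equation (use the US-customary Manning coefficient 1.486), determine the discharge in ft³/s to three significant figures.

A = (b + z·y)·y = (22.47 + 1.2×6.55)×6.55 = 198.7 ft²
P = b + 2y√(1+z²) = 22.47 + 2×6.55×√(1+1.2²) = 42.93 ft
R = A/P = 198.7/42.93 = 4.627 ft
Q = (1.486/n)·A·R^(2/3)·S^(1/2) = (1.486/0.029) × 198.7 × 4.627^(2/3) × 0.0047^(1/2) = 1938 ft³/s

1940 ft³/s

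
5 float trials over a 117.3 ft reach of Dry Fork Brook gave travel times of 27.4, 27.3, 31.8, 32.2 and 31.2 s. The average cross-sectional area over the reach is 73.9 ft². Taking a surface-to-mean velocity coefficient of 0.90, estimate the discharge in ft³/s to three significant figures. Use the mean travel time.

t̄ = (27.4 + 27.3 + 31.8 + 32.2 + 31.2) / 5 = 29.98 s
v_surface = L / t̄ = 117.3 / 29.98 = 3.913 ft/s
v_mean = 0.90 × 3.913 = 3.521 ft/s
Q = A × v_mean = 73.9 × 3.521 = 260.2 ft³/s

260 ft³/s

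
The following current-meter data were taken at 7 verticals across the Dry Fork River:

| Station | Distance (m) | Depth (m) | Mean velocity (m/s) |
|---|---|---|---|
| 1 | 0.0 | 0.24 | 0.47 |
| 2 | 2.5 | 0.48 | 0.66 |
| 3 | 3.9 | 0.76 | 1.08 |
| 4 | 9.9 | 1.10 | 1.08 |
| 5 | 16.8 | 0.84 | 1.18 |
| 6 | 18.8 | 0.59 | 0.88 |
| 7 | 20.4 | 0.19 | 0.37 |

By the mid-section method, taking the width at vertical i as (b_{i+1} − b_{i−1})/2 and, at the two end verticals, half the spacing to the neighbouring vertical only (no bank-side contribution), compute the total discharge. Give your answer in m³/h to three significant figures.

60700 m³/h

w_1 = (2.5 − 0.0)/2 = 1.25 m; q_1 = 0.47 × 0.24 × 1.25 = 0.1410 m³/s
w_2 = (3.9 − 0.0)/2 = 1.95 m; q_2 = 0.66 × 0.48 × 1.95 = 0.6178 m³/s
w_3 = (9.9 − 2.5)/2 = 3.7 m; q_3 = 1.08 × 0.76 × 3.7 = 3.037 m³/s
w_4 = (16.8 − 3.9)/2 = 6.45 m; q_4 = 1.08 × 1.10 × 6.45 = 7.663 m³/s
w_5 = (18.8 − 9.9)/2 = 4.45 m; q_5 = 1.18 × 0.84 × 4.45 = 4.411 m³/s
w_6 = (20.4 − 16.8)/2 = 1.8 m; q_6 = 0.88 × 0.59 × 1.8 = 0.9346 m³/s
w_7 = (20.4 − 18.8)/2 = 0.8 m; q_7 = 0.37 × 0.19 × 0.8 = 0.05624 m³/s
Q = Σ qᵢ = 16.86 m³/s
= 16.86 × 3600 = 60700 m³/h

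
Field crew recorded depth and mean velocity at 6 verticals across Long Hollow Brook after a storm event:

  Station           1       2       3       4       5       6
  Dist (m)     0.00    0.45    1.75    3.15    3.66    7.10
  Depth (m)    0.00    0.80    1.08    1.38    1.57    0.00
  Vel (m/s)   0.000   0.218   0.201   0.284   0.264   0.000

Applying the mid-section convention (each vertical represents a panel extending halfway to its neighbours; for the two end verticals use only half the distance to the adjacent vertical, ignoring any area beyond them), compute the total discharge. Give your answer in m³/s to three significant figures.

1.64 m³/s

w_2 = (1.75 − 0.00)/2 = 0.875 m; q_2 = 0.218 × 0.80 × 0.875 = 0.1526 m³/s
w_3 = (3.15 − 0.45)/2 = 1.35 m; q_3 = 0.201 × 1.08 × 1.35 = 0.2931 m³/s
w_4 = (3.66 − 1.75)/2 = 0.955 m; q_4 = 0.284 × 1.38 × 0.955 = 0.3743 m³/s
w_5 = (7.10 − 3.15)/2 = 1.975 m; q_5 = 0.264 × 1.57 × 1.975 = 0.8186 m³/s
Stations 1, 6 contribute zero (depth or velocity is 0).
Q = Σ qᵢ = 1.639 m³/s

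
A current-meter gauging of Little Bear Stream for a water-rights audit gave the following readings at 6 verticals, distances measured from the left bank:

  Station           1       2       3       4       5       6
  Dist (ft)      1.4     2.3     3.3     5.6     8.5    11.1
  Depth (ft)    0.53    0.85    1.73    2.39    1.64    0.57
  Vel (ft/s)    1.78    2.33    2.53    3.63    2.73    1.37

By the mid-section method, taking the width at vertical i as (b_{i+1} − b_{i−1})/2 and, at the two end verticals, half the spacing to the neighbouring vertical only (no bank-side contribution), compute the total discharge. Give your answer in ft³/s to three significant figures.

w_1 = (2.3 − 1.4)/2 = 0.45 ft; q_1 = 1.78 × 0.53 × 0.45 = 0.4245 ft³/s
w_2 = (3.3 − 1.4)/2 = 0.95 ft; q_2 = 2.33 × 0.85 × 0.95 = 1.881 ft³/s
w_3 = (5.6 − 2.3)/2 = 1.65 ft; q_3 = 2.53 × 1.73 × 1.65 = 7.222 ft³/s
w_4 = (8.5 − 3.3)/2 = 2.6 ft; q_4 = 3.63 × 2.39 × 2.6 = 22.56 ft³/s
w_5 = (11.1 − 5.6)/2 = 2.75 ft; q_5 = 2.73 × 1.64 × 2.75 = 12.31 ft³/s
w_6 = (11.1 − 8.5)/2 = 1.3 ft; q_6 = 1.37 × 0.57 × 1.3 = 1.015 ft³/s
Q = Σ qᵢ = 45.41 ft³/s

45.4 ft³/s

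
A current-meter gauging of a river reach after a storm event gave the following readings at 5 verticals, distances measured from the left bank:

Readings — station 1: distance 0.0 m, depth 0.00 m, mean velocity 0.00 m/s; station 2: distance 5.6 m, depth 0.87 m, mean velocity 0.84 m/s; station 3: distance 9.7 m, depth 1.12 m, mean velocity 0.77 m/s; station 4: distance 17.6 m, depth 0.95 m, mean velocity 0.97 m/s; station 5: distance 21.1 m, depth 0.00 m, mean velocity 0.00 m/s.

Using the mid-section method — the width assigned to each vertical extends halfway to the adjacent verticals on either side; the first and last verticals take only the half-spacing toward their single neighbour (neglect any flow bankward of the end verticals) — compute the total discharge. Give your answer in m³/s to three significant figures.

w_2 = (9.7 − 0.0)/2 = 4.85 m; q_2 = 0.84 × 0.87 × 4.85 = 3.544 m³/s
w_3 = (17.6 − 5.6)/2 = 6 m; q_3 = 0.77 × 1.12 × 6 = 5.174 m³/s
w_4 = (21.1 − 9.7)/2 = 5.7 m; q_4 = 0.97 × 0.95 × 5.7 = 5.253 m³/s
Stations 1, 5 contribute zero (depth or velocity is 0).
Q = Σ qᵢ = 13.97 m³/s

14.0 m³/s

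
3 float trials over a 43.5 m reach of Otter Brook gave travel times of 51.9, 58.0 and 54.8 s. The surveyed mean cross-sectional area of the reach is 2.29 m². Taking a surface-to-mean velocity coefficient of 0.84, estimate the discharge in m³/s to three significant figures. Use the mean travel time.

1.52 m³/s

t̄ = (51.9 + 58.0 + 54.8) / 3 = 54.9 s
v_surface = L / t̄ = 43.5 / 54.9 = 0.7923 m/s
v_mean = 0.84 × 0.7923 = 0.6656 m/s
Q = A × v_mean = 2.29 × 0.6656 = 1.524 m³/s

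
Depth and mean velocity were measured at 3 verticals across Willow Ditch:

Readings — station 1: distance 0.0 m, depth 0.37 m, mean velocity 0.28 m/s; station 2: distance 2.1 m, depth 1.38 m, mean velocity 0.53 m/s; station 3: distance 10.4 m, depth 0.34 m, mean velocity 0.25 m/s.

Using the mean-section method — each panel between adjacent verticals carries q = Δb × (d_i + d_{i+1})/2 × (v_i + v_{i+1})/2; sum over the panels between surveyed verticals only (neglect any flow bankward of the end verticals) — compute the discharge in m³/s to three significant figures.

Panel 1-2: Δb = 2.1 m, d̄ = (0.37+1.38)/2 = 0.875, v̄ = (0.28+0.53)/2 = 0.405 → q = 2.1×0.875×0.405 = 0.7442 m³/s
Panel 2-3: Δb = 8.3 m, d̄ = (1.38+0.34)/2 = 0.86, v̄ = (0.53+0.25)/2 = 0.39 → q = 8.3×0.86×0.39 = 2.784 m³/s
Q = Σ q = 3.528 m³/s

3.53 m³/s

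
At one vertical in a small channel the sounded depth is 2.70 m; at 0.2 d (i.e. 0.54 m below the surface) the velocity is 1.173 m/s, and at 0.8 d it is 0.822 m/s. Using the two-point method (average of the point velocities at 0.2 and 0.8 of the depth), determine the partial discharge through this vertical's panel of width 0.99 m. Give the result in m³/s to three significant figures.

2.67 m³/s

v̄ = (1.173 + 0.822) / 2 = 0.9975 m/s
q = v̄ × d × w = 0.9975 × 2.70 × 0.99 = 2.666 m³/s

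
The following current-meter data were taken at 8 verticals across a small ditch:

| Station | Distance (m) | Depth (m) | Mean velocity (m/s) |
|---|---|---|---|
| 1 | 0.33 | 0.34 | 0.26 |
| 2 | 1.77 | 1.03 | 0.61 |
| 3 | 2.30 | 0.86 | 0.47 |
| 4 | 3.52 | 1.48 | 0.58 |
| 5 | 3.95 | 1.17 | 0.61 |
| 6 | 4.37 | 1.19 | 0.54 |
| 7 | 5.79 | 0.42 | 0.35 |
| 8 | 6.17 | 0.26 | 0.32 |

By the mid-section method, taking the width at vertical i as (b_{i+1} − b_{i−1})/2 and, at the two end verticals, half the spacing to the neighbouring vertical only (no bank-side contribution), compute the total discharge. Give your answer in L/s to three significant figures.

w_1 = (1.77 − 0.33)/2 = 0.72 m; q_1 = 0.26 × 0.34 × 0.72 = 0.06365 m³/s
w_2 = (2.30 − 0.33)/2 = 0.985 m; q_2 = 0.61 × 1.03 × 0.985 = 0.6189 m³/s
w_3 = (3.52 − 1.77)/2 = 0.875 m; q_3 = 0.47 × 0.86 × 0.875 = 0.3537 m³/s
w_4 = (3.95 − 2.30)/2 = 0.825 m; q_4 = 0.58 × 1.48 × 0.825 = 0.7082 m³/s
w_5 = (4.37 − 3.52)/2 = 0.425 m; q_5 = 0.61 × 1.17 × 0.425 = 0.3033 m³/s
w_6 = (5.79 − 3.95)/2 = 0.92 m; q_6 = 0.54 × 1.19 × 0.92 = 0.5912 m³/s
w_7 = (6.17 − 4.37)/2 = 0.9 m; q_7 = 0.35 × 0.42 × 0.9 = 0.1323 m³/s
w_8 = (6.17 − 5.79)/2 = 0.19 m; q_8 = 0.32 × 0.26 × 0.19 = 0.01581 m³/s
Q = Σ qᵢ = 2.787 m³/s
= 2.787 × 1000 = 2787 L/s

2790 L/s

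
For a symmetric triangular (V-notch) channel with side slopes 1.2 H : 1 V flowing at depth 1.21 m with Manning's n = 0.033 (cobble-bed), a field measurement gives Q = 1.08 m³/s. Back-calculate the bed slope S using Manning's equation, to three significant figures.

0.00114

A = z·y² = 1.2×1.21² = 1.757 m²
P = 2y√(1+z²) = 2×1.21×√(1+1.2²) = 3.780 m
R = A/P = 1.757/3.780 = 0.4648 m
S = (Q·n / (1·A·R^(2/3)))² = (1.08×0.033 / (1×1.757×0.6000))² = 0.001143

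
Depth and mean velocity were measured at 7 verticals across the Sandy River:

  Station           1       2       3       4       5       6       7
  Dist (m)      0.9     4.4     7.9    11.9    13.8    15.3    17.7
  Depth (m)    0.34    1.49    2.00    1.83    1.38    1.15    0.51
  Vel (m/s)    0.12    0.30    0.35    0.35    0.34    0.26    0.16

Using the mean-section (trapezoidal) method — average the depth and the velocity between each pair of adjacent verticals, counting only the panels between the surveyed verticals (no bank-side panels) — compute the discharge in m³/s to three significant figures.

Panel 1-2: Δb = 3.5 m, d̄ = (0.34+1.49)/2 = 0.915, v̄ = (0.12+0.30)/2 = 0.21 → q = 3.5×0.915×0.21 = 0.6725 m³/s
Panel 2-3: Δb = 3.5 m, d̄ = (1.49+2.00)/2 = 1.745, v̄ = (0.30+0.35)/2 = 0.325 → q = 3.5×1.745×0.325 = 1.985 m³/s
Panel 3-4: Δb = 4 m, d̄ = (2.00+1.83)/2 = 1.915, v̄ = (0.35+0.35)/2 = 0.35 → q = 4×1.915×0.35 = 2.681 m³/s
Panel 4-5: Δb = 1.9 m, d̄ = (1.83+1.38)/2 = 1.605, v̄ = (0.35+0.34)/2 = 0.345 → q = 1.9×1.605×0.345 = 1.052 m³/s
Panel 5-6: Δb = 1.5 m, d̄ = (1.38+1.15)/2 = 1.265, v̄ = (0.34+0.26)/2 = 0.3 → q = 1.5×1.265×0.3 = 0.5693 m³/s
Panel 6-7: Δb = 2.4 m, d̄ = (1.15+0.51)/2 = 0.83, v̄ = (0.26+0.16)/2 = 0.21 → q = 2.4×0.83×0.21 = 0.4183 m³/s
Q = Σ q = 7.378 m³/s

7.38 m³/s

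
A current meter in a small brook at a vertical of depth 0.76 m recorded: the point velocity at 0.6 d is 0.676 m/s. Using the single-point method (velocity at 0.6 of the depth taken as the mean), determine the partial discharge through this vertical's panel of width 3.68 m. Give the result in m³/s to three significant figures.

v̄ = v₀.₆ = 0.676 m/s
q = v̄ × d × w = 0.6760 × 0.76 × 3.68 = 1.891 m³/s

1.89 m³/s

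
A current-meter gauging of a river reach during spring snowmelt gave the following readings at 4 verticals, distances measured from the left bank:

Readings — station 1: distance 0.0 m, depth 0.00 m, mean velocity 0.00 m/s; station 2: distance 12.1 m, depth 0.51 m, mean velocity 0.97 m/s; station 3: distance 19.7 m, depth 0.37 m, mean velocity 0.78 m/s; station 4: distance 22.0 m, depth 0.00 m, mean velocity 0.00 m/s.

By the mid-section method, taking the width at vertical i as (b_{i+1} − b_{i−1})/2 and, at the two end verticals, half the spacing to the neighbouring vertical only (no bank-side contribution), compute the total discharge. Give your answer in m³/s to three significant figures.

6.30 m³/s

w_2 = (19.7 − 0.0)/2 = 9.85 m; q_2 = 0.97 × 0.51 × 9.85 = 4.873 m³/s
w_3 = (22.0 − 12.1)/2 = 4.95 m; q_3 = 0.78 × 0.37 × 4.95 = 1.429 m³/s
Stations 1, 4 contribute zero (depth or velocity is 0).
Q = Σ qᵢ = 6.301 m³/s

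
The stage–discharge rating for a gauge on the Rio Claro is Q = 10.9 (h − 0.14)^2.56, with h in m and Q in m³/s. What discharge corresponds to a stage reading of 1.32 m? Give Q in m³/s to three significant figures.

16.7 m³/s

Q = 10.9 × (1.32 − 0.14)^2.56 = 10.9 × 1.18^2.56 = 16.65 m³/s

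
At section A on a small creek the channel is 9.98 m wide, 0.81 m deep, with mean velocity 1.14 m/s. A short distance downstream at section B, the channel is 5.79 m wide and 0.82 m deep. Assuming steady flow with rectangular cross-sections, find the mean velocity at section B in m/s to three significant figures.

Q = A₁V₁ = (9.98×0.81) × 1.14 = 9.216 m³/s
A₂ = 5.79 × 0.82 = 4.748 m²
V₂ = Q/A₂ = 9.216/4.748 = 1.941 m/s

1.94 m/s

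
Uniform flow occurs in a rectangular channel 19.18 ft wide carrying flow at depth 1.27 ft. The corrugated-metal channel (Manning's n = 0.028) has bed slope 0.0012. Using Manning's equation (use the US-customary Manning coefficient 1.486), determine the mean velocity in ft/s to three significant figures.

1.98 ft/s

A = b·y = 19.18 × 1.27 = 24.36 ft²
P = b + 2y = 19.18 + 2×1.27 = 21.72 ft
R = A/P = 24.36/21.72 = 1.121 ft
Q = (1.486/n)·A·R^(2/3)·S^(1/2) = (1.486/0.028) × 24.36 × 1.121^(2/3) × 0.0012^(1/2) = 48.34 ft³/s
V = Q/A = 48.34/24.36 = 1.984 ft/s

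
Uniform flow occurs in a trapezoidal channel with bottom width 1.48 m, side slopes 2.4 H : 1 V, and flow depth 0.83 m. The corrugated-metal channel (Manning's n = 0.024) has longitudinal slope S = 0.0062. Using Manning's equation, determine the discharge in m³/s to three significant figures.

5.93 m³/s

A = (b + z·y)·y = (1.48 + 2.4×0.83)×0.83 = 2.882 m²
P = b + 2y√(1+z²) = 1.48 + 2×0.83×√(1+2.4²) = 5.796 m
R = A/P = 2.882/5.796 = 0.4972 m
Q = (1/n)·A·R^(2/3)·S^(1/2) = (1/0.024) × 2.882 × 0.4972^(2/3) × 0.0062^(1/2) = 5.934 m³/s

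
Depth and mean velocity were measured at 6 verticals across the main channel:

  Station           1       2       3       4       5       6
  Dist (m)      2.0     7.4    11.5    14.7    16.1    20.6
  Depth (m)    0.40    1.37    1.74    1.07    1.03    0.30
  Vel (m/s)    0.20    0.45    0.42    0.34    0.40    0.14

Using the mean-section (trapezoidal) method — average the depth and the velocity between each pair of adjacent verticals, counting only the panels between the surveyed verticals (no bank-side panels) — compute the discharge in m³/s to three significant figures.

7.39 m³/s

Panel 1-2: Δb = 5.4 m, d̄ = (0.40+1.37)/2 = 0.885, v̄ = (0.20+0.45)/2 = 0.325 → q = 5.4×0.885×0.325 = 1.553 m³/s
Panel 2-3: Δb = 4.1 m, d̄ = (1.37+1.74)/2 = 1.555, v̄ = (0.45+0.42)/2 = 0.435 → q = 4.1×1.555×0.435 = 2.773 m³/s
Panel 3-4: Δb = 3.2 m, d̄ = (1.74+1.07)/2 = 1.405, v̄ = (0.42+0.34)/2 = 0.38 → q = 3.2×1.405×0.38 = 1.708 m³/s
Panel 4-5: Δb = 1.4 m, d̄ = (1.07+1.03)/2 = 1.05, v̄ = (0.34+0.40)/2 = 0.37 → q = 1.4×1.05×0.37 = 0.5439 m³/s
Panel 5-6: Δb = 4.5 m, d̄ = (1.03+0.30)/2 = 0.665, v̄ = (0.40+0.14)/2 = 0.27 → q = 4.5×0.665×0.27 = 0.8080 m³/s
Q = Σ q = 7.387 m³/s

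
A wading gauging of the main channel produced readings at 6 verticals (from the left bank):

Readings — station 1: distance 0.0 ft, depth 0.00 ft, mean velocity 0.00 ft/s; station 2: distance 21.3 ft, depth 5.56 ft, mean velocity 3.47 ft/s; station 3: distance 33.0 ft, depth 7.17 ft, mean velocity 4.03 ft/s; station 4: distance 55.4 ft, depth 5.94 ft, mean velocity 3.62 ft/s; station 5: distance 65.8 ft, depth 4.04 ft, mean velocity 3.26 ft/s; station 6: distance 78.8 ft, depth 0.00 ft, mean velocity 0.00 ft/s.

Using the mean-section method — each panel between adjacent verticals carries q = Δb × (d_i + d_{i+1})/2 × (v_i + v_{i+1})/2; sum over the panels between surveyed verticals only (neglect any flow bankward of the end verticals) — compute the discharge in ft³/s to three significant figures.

Panel 1-2: Δb = 21.3 ft, d̄ = (0.00+5.56)/2 = 2.78, v̄ = (0.00+3.47)/2 = 1.735 → q = 21.3×2.78×1.735 = 102.7 ft³/s
Panel 2-3: Δb = 11.7 ft, d̄ = (5.56+7.17)/2 = 6.365, v̄ = (3.47+4.03)/2 = 3.75 → q = 11.7×6.365×3.75 = 279.3 ft³/s
Panel 3-4: Δb = 22.4 ft, d̄ = (7.17+5.94)/2 = 6.555, v̄ = (4.03+3.62)/2 = 3.825 → q = 22.4×6.555×3.825 = 561.6 ft³/s
Panel 4-5: Δb = 10.4 ft, d̄ = (5.94+4.04)/2 = 4.99, v̄ = (3.62+3.26)/2 = 3.44 → q = 10.4×4.99×3.44 = 178.5 ft³/s
Panel 5-6: Δb = 13 ft, d̄ = (4.04+0.00)/2 = 2.02, v̄ = (3.26+0.00)/2 = 1.63 → q = 13×2.02×1.63 = 42.80 ft³/s
Q = Σ q = 1165 ft³/s

1160 ft³/s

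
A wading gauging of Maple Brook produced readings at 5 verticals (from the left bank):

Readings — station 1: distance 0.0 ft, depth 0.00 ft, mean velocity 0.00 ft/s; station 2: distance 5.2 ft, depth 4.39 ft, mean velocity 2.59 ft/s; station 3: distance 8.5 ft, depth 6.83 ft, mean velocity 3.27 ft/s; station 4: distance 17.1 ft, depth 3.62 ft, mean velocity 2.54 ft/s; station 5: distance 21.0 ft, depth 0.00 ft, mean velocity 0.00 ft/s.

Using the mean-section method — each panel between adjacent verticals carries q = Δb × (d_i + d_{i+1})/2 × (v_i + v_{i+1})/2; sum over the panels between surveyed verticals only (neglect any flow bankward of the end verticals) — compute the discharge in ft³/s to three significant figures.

209 ft³/s

Panel 1-2: Δb = 5.2 ft, d̄ = (0.00+4.39)/2 = 2.195, v̄ = (0.00+2.59)/2 = 1.295 → q = 5.2×2.195×1.295 = 14.78 ft³/s
Panel 2-3: Δb = 3.3 ft, d̄ = (4.39+6.83)/2 = 5.61, v̄ = (2.59+3.27)/2 = 2.93 → q = 3.3×5.61×2.93 = 54.24 ft³/s
Panel 3-4: Δb = 8.6 ft, d̄ = (6.83+3.62)/2 = 5.225, v̄ = (3.27+2.54)/2 = 2.905 → q = 8.6×5.225×2.905 = 130.5 ft³/s
Panel 4-5: Δb = 3.9 ft, d̄ = (3.62+0.00)/2 = 1.81, v̄ = (2.54+0.00)/2 = 1.27 → q = 3.9×1.81×1.27 = 8.965 ft³/s
Q = Σ q = 208.5 ft³/s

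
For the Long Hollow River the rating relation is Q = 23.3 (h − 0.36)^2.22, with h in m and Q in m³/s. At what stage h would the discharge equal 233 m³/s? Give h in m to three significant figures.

3.18 m

h − h₀ = (Q/C)^(1/b) = (233/23.3)^(1/2.22) = 2.821 m
h = 0.36 + 2.821 = 3.181 m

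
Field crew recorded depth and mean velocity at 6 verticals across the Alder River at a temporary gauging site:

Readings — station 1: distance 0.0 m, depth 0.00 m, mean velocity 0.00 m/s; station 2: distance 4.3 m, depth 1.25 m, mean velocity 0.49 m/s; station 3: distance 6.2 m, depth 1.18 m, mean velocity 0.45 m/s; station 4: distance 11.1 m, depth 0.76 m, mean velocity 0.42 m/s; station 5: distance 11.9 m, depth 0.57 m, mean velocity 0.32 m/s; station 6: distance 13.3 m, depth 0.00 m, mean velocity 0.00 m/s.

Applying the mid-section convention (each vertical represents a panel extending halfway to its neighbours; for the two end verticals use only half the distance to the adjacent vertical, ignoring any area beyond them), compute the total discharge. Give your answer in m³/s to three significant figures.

w_2 = (6.2 − 0.0)/2 = 3.1 m; q_2 = 0.49 × 1.25 × 3.1 = 1.899 m³/s
w_3 = (11.1 − 4.3)/2 = 3.4 m; q_3 = 0.45 × 1.18 × 3.4 = 1.805 m³/s
w_4 = (11.9 − 6.2)/2 = 2.85 m; q_4 = 0.42 × 0.76 × 2.85 = 0.9097 m³/s
w_5 = (13.3 − 11.1)/2 = 1.1 m; q_5 = 0.32 × 0.57 × 1.1 = 0.2006 m³/s
Stations 1, 6 contribute zero (depth or velocity is 0).
Q = Σ qᵢ = 4.815 m³/s

4.81 m³/s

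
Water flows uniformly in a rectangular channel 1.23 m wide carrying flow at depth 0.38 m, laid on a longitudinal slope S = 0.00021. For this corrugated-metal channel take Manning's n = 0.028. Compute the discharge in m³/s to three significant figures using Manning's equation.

A = b·y = 1.23 × 0.38 = 0.4674 m²
P = b + 2y = 1.23 + 2×0.38 = 1.990 m
R = A/P = 0.4674/1.990 = 0.2349 m
Q = (1/n)·A·R^(2/3)·S^(1/2) = (1/0.028) × 0.4674 × 0.2349^(2/3) × 0.00021^(1/2) = 0.09209 m³/s

0.0921 m³/s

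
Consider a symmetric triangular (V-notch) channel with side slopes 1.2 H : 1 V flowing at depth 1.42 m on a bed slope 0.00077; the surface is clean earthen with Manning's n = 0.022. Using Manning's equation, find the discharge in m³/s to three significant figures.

A = z·y² = 1.2×1.42² = 2.420 m²
P = 2y√(1+z²) = 2×1.42×√(1+1.2²) = 4.436 m
R = A/P = 2.420/4.436 = 0.5454 m
Q = (1/n)·A·R^(2/3)·S^(1/2) = (1/0.022) × 2.420 × 0.5454^(2/3) × 0.00077^(1/2) = 2.037 m³/s

2.04 m³/s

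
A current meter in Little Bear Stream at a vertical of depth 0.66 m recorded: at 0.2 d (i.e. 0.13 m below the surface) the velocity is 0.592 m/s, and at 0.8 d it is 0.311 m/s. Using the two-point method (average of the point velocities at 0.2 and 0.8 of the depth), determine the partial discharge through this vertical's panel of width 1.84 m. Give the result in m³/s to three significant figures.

0.548 m³/s

v̄ = (0.592 + 0.311) / 2 = 0.4515 m/s
q = v̄ × d × w = 0.4515 × 0.66 × 1.84 = 0.5483 m³/s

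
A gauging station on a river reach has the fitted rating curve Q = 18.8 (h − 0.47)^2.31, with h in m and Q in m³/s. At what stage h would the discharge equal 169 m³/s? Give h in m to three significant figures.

3.06 m

h − h₀ = (Q/C)^(1/b) = (169/18.8)^(1/2.31) = 2.587 m
h = 0.47 + 2.587 = 3.057 m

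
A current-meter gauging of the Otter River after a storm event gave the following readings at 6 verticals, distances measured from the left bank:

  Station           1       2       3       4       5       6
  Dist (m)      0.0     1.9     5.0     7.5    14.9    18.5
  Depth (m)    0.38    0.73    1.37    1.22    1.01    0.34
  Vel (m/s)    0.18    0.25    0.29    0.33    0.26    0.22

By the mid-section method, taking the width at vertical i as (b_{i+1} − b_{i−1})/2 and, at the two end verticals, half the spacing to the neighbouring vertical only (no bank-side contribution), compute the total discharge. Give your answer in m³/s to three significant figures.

w_1 = (1.9 − 0.0)/2 = 0.95 m; q_1 = 0.18 × 0.38 × 0.95 = 0.06498 m³/s
w_2 = (5.0 − 0.0)/2 = 2.5 m; q_2 = 0.25 × 0.73 × 2.5 = 0.4563 m³/s
w_3 = (7.5 − 1.9)/2 = 2.8 m; q_3 = 0.29 × 1.37 × 2.8 = 1.112 m³/s
w_4 = (14.9 − 5.0)/2 = 4.95 m; q_4 = 0.33 × 1.22 × 4.95 = 1.993 m³/s
w_5 = (18.5 − 7.5)/2 = 5.5 m; q_5 = 0.26 × 1.01 × 5.5 = 1.444 m³/s
w_6 = (18.5 − 14.9)/2 = 1.8 m; q_6 = 0.22 × 0.34 × 1.8 = 0.1346 m³/s
Q = Σ qᵢ = 5.205 m³/s

5.21 m³/s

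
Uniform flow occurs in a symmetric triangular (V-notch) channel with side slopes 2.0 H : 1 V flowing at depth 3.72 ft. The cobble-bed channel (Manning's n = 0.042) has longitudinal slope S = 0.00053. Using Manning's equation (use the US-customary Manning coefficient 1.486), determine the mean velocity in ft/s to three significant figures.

1.14 ft/s

A = z·y² = 2.0×3.72² = 27.68 ft²
P = 2y√(1+z²) = 2×3.72×√(1+2.0²) = 16.64 ft
R = A/P = 27.68/16.64 = 1.664 ft
Q = (1.486/n)·A·R^(2/3)·S^(1/2) = (1.486/0.042) × 27.68 × 1.664^(2/3) × 0.00053^(1/2) = 31.65 ft³/s
V = Q/A = 31.65/27.68 = 1.144 ft/s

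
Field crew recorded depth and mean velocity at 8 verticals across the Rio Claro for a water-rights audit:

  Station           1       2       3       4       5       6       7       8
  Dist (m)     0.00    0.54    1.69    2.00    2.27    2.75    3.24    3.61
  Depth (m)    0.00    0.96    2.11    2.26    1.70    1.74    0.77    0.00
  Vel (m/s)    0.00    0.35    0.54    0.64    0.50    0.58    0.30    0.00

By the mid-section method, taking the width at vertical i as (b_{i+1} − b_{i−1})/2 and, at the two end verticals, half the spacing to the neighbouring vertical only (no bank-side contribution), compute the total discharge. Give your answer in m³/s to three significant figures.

w_2 = (1.69 − 0.00)/2 = 0.845 m; q_2 = 0.35 × 0.96 × 0.845 = 0.2839 m³/s
w_3 = (2.00 − 0.54)/2 = 0.73 m; q_3 = 0.54 × 2.11 × 0.73 = 0.8318 m³/s
w_4 = (2.27 − 1.69)/2 = 0.29 m; q_4 = 0.64 × 2.26 × 0.29 = 0.4195 m³/s
w_5 = (2.75 − 2.00)/2 = 0.375 m; q_5 = 0.50 × 1.70 × 0.375 = 0.3188 m³/s
w_6 = (3.24 − 2.27)/2 = 0.485 m; q_6 = 0.58 × 1.74 × 0.485 = 0.4895 m³/s
w_7 = (3.61 − 2.75)/2 = 0.43 m; q_7 = 0.30 × 0.77 × 0.43 = 0.09933 m³/s
Stations 1, 8 contribute zero (depth or velocity is 0).
Q = Σ qᵢ = 2.443 m³/s

2.44 m³/s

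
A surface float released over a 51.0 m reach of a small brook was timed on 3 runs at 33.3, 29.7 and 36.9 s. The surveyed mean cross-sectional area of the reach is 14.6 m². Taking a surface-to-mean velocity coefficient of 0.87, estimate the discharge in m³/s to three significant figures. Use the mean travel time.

19.5 m³/s

t̄ = (33.3 + 29.7 + 36.9) / 3 = 33.3 s
v_surface = L / t̄ = 51.0 / 33.3 = 1.532 m/s
v_mean = 0.87 × 1.532 = 1.332 m/s
Q = A × v_mean = 14.6 × 1.332 = 19.45 m³/s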